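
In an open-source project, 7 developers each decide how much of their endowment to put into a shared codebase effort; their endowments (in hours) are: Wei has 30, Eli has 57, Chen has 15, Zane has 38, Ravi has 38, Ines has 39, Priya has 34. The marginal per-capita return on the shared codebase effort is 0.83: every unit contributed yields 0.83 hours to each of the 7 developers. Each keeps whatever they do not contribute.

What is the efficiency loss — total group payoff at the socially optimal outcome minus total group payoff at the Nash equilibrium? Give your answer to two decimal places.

The private return per contributed unit is 0.83 < 1 for everyone, so the Nash equilibrium is zero contribution and the group total is Σ E_j = 30 + 57 + 15 + 38 + 38 + 39 + 34 = 251.
Each contributed unit returns 5.810 to the group, so the social optimum is full contribution by everyone: group total = 5.810 × 251 = 1458.31.
Efficiency loss = (5.810 − 1) × 251 = 1207.31.

1207.31 hours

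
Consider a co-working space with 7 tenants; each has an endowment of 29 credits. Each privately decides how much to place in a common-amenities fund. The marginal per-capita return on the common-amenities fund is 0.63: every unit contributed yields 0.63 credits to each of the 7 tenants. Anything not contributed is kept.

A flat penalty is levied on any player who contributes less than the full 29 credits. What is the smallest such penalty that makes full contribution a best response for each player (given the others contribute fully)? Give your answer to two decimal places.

10.73 credits

Given the others contribute fully, the best deviation is to contribute 0 (any partial contribution still incurs the fine and gives up units whose private return 0.63 is below 1).
Deviating from 29 to 0 saves 29 credits but forfeits the deviator's share of the drop in the common-amenities fund: 0.63 × 29 = 18.27.
So the deviation gain is 29 − 18.27 = 10.73, and the fine must be at least 10.73 credits to wipe it out.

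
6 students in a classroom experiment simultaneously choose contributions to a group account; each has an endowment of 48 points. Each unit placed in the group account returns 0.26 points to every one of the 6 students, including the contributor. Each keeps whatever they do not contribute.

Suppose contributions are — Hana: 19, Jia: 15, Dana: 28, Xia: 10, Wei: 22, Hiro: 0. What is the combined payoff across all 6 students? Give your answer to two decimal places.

340.64 points

Total contributed: 19 + 15 + 28 + 10 + 22 + 0 = 94; total kept: 6 × 48 − 94 = 194.
The group account pays out 0.26 × 6 × 94 = 146.64 in aggregate.
Group total = 194 + 146.64 = 340.64.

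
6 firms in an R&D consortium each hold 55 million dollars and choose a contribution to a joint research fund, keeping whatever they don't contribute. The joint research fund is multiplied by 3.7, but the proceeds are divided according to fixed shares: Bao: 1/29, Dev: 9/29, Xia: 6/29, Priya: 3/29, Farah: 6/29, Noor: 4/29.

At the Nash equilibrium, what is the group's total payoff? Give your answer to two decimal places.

478.50 million dollars

Player j's private return per contributed unit is 3.7 × (j's share). Contributing is weakly dominant for j when that share is at least 1/3.7 = 0.2703, and contributing 0 is dominant otherwise.
The only share above 0.2703 is Dev's 9/29, contributing 55; the remaining 5 contribute 0. Total contributed: 55.
The joint research fund pays out 3.7 × 55 = 203.50 in total (split across the unequal shares, but the aggregate is all that matters for the group sum).
The 5 free-riders keep 55 each, adding 275. Group total = 275 + 203.50 = 478.50.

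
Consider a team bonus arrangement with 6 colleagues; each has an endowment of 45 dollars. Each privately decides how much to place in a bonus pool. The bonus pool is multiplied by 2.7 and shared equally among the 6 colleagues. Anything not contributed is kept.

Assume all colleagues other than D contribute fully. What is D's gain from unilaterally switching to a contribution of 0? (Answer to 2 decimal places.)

24.75 dollars

Switching from a contribution of 45 to 0 lets D keep an extra 45 dollars, but lowers the bonus pool by 45, which costs D their own share of that drop: 2.7/6 × 45 = 20.25.
Net gain = 45 − 20.25 = 24.75. The private return per contributed unit (0.4500) is below 1, so free-riding is indeed the best response regardless of what the others do.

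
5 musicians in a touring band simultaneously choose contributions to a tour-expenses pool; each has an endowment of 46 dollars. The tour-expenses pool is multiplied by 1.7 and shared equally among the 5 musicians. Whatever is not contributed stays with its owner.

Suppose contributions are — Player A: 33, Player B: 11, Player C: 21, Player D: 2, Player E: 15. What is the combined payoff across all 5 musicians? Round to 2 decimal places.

287.40 dollars

Total contributed: 33 + 11 + 21 + 2 + 15 = 82; total kept: 5 × 46 − 82 = 148.
The tour-expenses pool pays out 1.7 × 82 = 139.40 in aggregate.
Group total = 148 + 139.40 = 287.40.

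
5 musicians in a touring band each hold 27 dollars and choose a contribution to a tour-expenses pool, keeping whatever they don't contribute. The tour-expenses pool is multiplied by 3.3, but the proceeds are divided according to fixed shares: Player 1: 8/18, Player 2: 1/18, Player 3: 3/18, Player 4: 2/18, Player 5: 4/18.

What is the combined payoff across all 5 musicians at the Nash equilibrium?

A player with share s gets back 3.3·s per unit contributed, so full contribution is dominant for anyone with s > 1/3.3 = 0.3030 and zero contribution is dominant for anyone below.
The only share above 0.3030 is Player 1's 8/18, contributing 27; the remaining 4 contribute 0. Total contributed: 27.
The tour-expenses pool pays out 3.3 × 27 = 89.10 in total (split across the unequal shares, but the aggregate is all that matters for the group sum).
The 4 free-riders keep 27 each, adding 108. Group total = 108 + 89.10 = 197.10.

197.10 dollars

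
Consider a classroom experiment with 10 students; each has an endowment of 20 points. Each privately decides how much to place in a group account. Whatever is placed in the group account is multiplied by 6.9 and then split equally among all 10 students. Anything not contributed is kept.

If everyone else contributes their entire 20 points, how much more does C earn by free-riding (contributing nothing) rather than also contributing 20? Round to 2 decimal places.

6.20 points

Switching from a contribution of 20 to 0 lets C keep an extra 20 points, but lowers the group account by 20, which costs C their own share of that drop: 6.9/10 × 20 = 13.80.
Net gain = 20 − 13.80 = 6.20. The private return per contributed unit (0.6900) is below 1, so free-riding is indeed the best response regardless of what the others do.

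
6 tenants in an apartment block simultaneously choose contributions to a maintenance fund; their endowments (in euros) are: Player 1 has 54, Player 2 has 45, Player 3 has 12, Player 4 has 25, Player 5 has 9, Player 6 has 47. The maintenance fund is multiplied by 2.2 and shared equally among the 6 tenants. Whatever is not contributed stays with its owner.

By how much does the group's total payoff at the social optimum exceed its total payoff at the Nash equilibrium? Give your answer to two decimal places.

230.40 euros

The private return per contributed unit is 2.2/6 = 0.3667 < 1 for every player regardless of endowment, so the Nash equilibrium is zero contribution and the group total is Σ E_j = 54 + 45 + 12 + 25 + 9 + 47 = 192.
Each contributed unit returns 2.200 to the group, so the social optimum is full contribution by everyone: group total = 2.200 × 192 = 422.40.
Efficiency loss = (2.200 − 1) × 192 = 230.40.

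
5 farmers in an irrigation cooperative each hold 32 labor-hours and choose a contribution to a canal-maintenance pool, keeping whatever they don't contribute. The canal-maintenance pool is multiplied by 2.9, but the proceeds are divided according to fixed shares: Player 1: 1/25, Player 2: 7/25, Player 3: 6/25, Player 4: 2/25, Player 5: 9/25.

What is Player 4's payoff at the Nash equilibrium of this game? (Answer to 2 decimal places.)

39.42 labor-hours

A player with share s gets back 2.9·s per unit contributed, so full contribution is dominant for anyone with s > 1/2.9 = 0.3448 and zero contribution is dominant for anyone below.
The only share above 0.3448 is Player 5's 9/25, contributing 32; the remaining 4 contribute 0. Total contributed: 32.
Player 4 keeps 32 and receives 2.9 × 32 × 2/25 = 7.42 from the canal-maintenance pool, for a payoff of 39.42.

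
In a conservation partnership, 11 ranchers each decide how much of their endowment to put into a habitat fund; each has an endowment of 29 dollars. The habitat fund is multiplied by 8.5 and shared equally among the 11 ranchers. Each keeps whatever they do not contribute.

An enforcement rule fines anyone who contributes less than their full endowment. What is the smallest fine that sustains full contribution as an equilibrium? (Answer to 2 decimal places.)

Given the others contribute fully, the best deviation is to contribute 0 (any partial contribution still incurs the fine and gives up units whose private return 0.7727 is below 1).
Deviating from 29 to 0 saves 29 dollars but forfeits the deviator's share of the drop in the habitat fund: 8.5/11 × 29 = 22.41.
So the deviation gain is 29 − 22.41 = 6.59, and the fine must be at least 6.59 dollars to wipe it out.

6.59 dollars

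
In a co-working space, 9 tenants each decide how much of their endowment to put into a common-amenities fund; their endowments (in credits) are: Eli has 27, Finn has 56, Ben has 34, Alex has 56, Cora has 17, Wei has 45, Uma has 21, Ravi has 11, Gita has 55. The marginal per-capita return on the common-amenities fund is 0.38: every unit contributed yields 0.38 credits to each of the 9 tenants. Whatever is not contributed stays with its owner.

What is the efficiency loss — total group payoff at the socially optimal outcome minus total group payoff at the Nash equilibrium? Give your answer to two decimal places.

779.24 credits

The private return per contributed unit is 0.38 < 1 for everyone, so the Nash equilibrium is zero contribution and the group total is Σ E_j = 27 + 56 + 34 + 56 + 17 + 45 + 21 + 11 + 55 = 322.
Each contributed unit returns 3.420 to the group, so the social optimum is full contribution by everyone: group total = 3.420 × 322 = 1101.24.
Efficiency loss = (3.420 − 1) × 322 = 779.24.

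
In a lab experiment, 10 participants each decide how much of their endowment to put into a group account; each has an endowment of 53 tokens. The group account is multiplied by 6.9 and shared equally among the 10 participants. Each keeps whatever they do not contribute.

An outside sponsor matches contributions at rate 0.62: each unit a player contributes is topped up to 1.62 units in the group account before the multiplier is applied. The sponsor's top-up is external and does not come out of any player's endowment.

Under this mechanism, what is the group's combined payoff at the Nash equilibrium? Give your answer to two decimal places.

5924.34 tokens

The effective private return per unit is now 6.9 × 1.62 / 10 = 1.1178 > 1, so every player's dominant strategy flips to full contribution.
At the Nash equilibrium everyone contributes 53. Group total payoff = 6.9 × 1.62 × 530 = 5924.34.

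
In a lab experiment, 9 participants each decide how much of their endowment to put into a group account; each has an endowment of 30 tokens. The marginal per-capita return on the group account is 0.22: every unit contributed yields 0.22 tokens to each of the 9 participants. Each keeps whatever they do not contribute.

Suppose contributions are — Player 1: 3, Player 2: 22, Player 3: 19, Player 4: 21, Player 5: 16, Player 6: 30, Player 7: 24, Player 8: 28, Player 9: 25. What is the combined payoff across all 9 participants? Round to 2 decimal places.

Total contributed: 3 + 22 + 19 + 21 + 16 + 30 + 24 + 28 + 25 = 188; total kept: 9 × 30 − 188 = 82.
The group account pays out 0.22 × 9 × 188 = 372.24 in aggregate.
Group total = 82 + 372.24 = 454.24.

454.24 tokens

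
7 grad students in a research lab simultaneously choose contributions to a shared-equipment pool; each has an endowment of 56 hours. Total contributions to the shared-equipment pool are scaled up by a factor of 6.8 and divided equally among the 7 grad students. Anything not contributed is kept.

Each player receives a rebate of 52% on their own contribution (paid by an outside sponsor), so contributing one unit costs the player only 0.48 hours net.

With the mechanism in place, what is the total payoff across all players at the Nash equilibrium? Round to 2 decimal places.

The effective private return per unit is now (6.8/7) / 0.48 = 2.0238 > 1, so every player's dominant strategy flips to full contribution.
So the Nash equilibrium is full contribution by all 7; the group earns 7 × (56 × 0.52 + 6.8 × 56) = 2869.44.

2869.44 hours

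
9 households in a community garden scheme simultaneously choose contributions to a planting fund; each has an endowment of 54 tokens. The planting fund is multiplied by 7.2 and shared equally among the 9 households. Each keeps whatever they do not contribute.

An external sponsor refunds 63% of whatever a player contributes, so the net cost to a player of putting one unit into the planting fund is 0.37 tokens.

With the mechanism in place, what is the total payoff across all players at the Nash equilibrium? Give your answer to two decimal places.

3805.38 tokens

The effective private return per unit is now (7.2/9) / 0.37 = 2.1622 > 1, so every player's dominant strategy flips to full contribution.
At the Nash equilibrium everyone contributes 54. Group total payoff = 9 × (54 × 0.63 + 7.2 × 54) = 3805.38.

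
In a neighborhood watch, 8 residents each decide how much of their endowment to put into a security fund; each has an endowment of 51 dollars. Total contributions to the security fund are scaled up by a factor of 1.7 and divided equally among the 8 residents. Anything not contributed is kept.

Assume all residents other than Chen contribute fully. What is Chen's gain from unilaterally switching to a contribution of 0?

Switching from a contribution of 51 to 0 lets Chen keep an extra 51 dollars, but lowers the security fund by 51, which costs Chen their own share of that drop: 1.7/8 × 51 = 10.84.
Net gain = 51 − 10.84 = 40.16. The private return per contributed unit (0.2125) is below 1, so free-riding is indeed the best response regardless of what the others do.

40.16 dollars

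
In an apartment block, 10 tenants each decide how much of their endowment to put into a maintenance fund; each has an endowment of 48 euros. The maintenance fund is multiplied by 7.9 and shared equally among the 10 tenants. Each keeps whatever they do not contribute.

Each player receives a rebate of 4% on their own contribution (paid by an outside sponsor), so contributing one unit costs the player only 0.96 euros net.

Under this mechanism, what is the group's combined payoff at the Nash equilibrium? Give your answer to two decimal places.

480.00 euros

The effective private return is (7.9/10) / 0.96 = 0.8229, which is still under 1, so the mechanism doesn't change anyone's dominant strategy: zero contribution.
At the Nash equilibrium no one contributes; group total payoff = 10 × 48 = 480.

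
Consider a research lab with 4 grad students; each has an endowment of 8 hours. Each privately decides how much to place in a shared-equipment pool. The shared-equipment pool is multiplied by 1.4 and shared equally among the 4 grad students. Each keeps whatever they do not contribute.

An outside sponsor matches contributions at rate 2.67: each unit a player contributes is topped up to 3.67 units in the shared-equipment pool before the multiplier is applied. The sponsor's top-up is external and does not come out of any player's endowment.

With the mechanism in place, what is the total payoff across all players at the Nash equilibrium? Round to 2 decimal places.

164.42 hours

Under the mechanism each unit contributed yields 1.4 × 3.67 / 4 = 1.2845 back to its contributor per unit of net cost, which exceeds 1, making full contribution the dominant choice for everyone.
At the Nash equilibrium everyone contributes 8. Group total payoff = 1.4 × 3.67 × 32 = 164.42.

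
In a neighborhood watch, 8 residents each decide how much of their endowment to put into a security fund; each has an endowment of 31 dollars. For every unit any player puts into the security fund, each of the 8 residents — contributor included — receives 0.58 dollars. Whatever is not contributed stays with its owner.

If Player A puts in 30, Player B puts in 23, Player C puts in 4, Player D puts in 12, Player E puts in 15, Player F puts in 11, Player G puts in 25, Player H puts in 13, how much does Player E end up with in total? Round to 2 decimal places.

Total contributed: 30 + 23 + 4 + 12 + 15 + 11 + 25 + 13 = 133.
Each receives 0.58 × 133 = 77.14 from the security fund.
Player E keeps 31 − 15 = 16, so Player E's payoff is 16 + 77.14 = 93.14.

93.14 dollars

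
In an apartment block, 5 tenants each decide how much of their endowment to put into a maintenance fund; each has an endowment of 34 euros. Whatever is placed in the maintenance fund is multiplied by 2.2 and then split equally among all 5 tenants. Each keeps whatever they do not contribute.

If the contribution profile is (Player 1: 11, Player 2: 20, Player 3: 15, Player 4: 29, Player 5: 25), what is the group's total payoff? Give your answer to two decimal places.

290.00 euros

Total contributed: 11 + 20 + 15 + 29 + 25 = 100; total kept: 5 × 34 − 100 = 70.
The maintenance fund pays out 2.2 × 100 = 220.00 in aggregate.
Group total = 70 + 220.00 = 290.00.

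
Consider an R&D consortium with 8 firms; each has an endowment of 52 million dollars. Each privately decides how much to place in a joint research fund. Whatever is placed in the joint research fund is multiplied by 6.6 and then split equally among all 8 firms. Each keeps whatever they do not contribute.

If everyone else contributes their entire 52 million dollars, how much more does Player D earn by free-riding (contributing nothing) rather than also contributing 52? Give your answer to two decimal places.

9.10 million dollars

Switching from a contribution of 52 to 0 lets Player D keep an extra 52 million dollars, but lowers the joint research fund by 52, which costs Player D their own share of that drop: 6.6/8 × 52 = 42.90.
Net gain = 52 − 42.90 = 9.10. The private return per contributed unit (0.8250) is below 1, so free-riding is indeed the best response regardless of what the others do.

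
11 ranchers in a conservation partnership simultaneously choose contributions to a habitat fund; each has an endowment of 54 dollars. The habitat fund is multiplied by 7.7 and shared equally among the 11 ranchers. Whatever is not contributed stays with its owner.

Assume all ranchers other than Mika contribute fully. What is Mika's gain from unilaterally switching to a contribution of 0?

16.20 dollars

Switching from a contribution of 54 to 0 lets Mika keep an extra 54 dollars, but lowers the habitat fund by 54, which costs Mika their own share of that drop: 7.7/11 × 54 = 37.80.
Net gain = 54 − 37.80 = 16.20. The private return per contributed unit (0.7000) is below 1, so free-riding is indeed the best response regardless of what the others do.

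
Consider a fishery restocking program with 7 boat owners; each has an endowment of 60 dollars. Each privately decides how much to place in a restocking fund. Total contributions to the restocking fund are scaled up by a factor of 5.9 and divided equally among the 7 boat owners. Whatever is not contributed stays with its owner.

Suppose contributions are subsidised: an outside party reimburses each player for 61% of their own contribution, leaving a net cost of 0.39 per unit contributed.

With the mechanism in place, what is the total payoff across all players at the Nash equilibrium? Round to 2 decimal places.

Under the mechanism each unit contributed yields (5.9/7) / 0.39 = 2.1612 back to its contributor per unit of net cost, which exceeds 1, making full contribution the dominant choice for everyone.
At the Nash equilibrium everyone contributes 60. Group total payoff = 7 × (60 × 0.61 + 5.9 × 60) = 2734.20.

2734.20 dollars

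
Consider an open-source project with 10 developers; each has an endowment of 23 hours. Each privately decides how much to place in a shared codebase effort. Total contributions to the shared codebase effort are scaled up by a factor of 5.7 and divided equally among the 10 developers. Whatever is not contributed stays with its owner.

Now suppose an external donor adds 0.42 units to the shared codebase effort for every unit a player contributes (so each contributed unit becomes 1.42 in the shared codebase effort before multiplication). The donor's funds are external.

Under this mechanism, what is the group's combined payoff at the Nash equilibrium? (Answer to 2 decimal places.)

230.00 hours

Even with the mechanism, each unit contributed returns only 5.7 × 1.42 / 10 = 0.8094 per unit of net cost, so contributing nothing is still dominant.
Everyone keeps their endowment and the group total is 10 × 23 = 230.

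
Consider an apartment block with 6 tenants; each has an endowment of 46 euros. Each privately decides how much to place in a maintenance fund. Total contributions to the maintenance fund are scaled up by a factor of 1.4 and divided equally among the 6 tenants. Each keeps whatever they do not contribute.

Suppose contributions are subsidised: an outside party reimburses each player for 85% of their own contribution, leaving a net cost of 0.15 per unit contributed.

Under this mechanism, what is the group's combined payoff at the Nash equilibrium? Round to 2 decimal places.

Under the mechanism each unit contributed yields (1.4/6) / 0.15 = 1.5556 back to its contributor per unit of net cost, which exceeds 1, making full contribution the dominant choice for everyone.
So the Nash equilibrium is full contribution by all 6; the group earns 6 × (46 × 0.85 + 1.4 × 46) = 621.00.

621.00 euros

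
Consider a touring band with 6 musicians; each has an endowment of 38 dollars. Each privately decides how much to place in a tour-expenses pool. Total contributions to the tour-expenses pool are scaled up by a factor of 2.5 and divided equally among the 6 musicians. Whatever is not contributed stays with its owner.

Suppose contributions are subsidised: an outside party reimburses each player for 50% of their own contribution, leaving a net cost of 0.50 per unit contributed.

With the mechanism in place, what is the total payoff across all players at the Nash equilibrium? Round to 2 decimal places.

With the mechanism, a contributed unit returns (2.5/6) / 0.50 = 0.8333 per unit of net cost — still below 1 — so contributing 0 remains dominant for every player.
Everyone keeps their endowment and the group total is 6 × 38 = 228.

228.00 dollars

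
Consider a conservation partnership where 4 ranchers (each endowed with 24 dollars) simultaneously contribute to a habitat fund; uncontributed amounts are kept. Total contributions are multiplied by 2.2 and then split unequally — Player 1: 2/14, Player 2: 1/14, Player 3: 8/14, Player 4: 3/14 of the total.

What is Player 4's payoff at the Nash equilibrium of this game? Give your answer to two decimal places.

A player with share s gets back 2.2·s per unit contributed, so full contribution is dominant for anyone with s > 1/2.2 = 0.4545 and zero contribution is dominant for anyone below.
Only Player 3 (8/14) clears that bar, contributing 24; the remaining 3 contribute 0. Total contributed: 24.
Player 4 keeps 24 and receives 2.2 × 24 × 3/14 = 11.31 from the habitat fund, for a payoff of 35.31.

35.31 dollars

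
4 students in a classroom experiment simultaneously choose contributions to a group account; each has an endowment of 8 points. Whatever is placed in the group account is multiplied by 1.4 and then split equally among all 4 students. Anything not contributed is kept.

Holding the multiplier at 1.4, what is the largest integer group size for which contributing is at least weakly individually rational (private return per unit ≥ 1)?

1

Private return per unit is 1.4/(group size), which is ≥ 1 whenever the group size is ≤ 1.4.
The largest such integer is 1.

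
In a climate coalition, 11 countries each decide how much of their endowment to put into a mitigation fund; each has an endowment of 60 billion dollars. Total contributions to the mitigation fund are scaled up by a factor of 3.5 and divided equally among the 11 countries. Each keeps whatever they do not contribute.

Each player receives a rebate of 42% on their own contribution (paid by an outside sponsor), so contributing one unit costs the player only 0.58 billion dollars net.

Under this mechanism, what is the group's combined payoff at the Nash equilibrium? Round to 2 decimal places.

660.00 billion dollars

The effective private return is (3.5/11) / 0.58 = 0.5486, which is still under 1, so the mechanism doesn't change anyone's dominant strategy: zero contribution.
Everyone keeps their endowment and the group total is 11 × 60 = 660.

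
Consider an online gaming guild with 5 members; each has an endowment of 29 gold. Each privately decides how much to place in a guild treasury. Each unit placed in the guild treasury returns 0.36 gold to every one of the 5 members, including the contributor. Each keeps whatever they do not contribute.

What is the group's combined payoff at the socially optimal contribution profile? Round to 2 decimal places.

Each contributed unit returns 1.800 to the group as a whole (0.36 to each of 5 players), which exceeds 1, so the social optimum is full contribution: group total = 1.800 × 145 = 261.00.

261.00 gold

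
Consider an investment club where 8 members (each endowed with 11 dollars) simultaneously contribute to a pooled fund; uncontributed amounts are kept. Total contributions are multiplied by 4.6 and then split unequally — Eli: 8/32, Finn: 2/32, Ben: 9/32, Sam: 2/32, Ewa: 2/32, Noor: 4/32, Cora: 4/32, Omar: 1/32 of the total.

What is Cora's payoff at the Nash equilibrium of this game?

A player with share s gets back 4.6·s per unit contributed, so full contribution is dominant for anyone with s > 1/4.6 = 0.2174 and zero contribution is dominant for anyone below.
Eli and Ben are above the threshold, contributing 11 each; the remaining 6 contribute 0. Total contributed: 22.
Cora keeps 11 and receives 4.6 × 22 × 4/32 = 12.65 from the pooled fund, for a payoff of 23.65.

23.65 dollars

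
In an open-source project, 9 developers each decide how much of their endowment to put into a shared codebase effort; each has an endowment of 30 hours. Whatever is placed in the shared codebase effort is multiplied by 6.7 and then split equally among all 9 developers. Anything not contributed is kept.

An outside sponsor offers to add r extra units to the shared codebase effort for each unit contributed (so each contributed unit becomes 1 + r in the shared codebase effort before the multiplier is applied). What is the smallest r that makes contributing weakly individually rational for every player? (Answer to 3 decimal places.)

0.343

With matching at rate r, one contributed unit becomes (1 + r) in the shared codebase effort and returns 6.7 × (1 + r) / 9 to the contributor.
Setting this equal to 1: 1 + r = 9/6.7 = 1.3433.
So the minimum matching rate is r = 1.3433 − 1 = 0.343.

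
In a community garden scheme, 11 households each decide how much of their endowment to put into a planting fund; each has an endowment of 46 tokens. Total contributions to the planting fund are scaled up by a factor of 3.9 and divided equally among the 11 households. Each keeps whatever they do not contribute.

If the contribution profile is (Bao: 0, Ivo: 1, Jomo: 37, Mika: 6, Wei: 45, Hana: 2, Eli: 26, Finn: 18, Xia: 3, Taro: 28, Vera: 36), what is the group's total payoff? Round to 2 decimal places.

1091.80 tokens

Total contributed: 0 + 1 + 37 + 6 + 45 + 2 + 26 + 18 + 3 + 28 + 36 = 202; total kept: 11 × 46 − 202 = 304.
The planting fund pays out 3.9 × 202 = 787.80 in aggregate.
Group total = 304 + 787.80 = 1091.80.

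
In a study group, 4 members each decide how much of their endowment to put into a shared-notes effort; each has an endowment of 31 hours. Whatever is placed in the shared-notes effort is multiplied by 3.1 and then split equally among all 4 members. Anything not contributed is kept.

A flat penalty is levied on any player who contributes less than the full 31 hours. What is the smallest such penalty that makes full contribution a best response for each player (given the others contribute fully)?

Given the others contribute fully, the best deviation is to contribute 0 (any partial contribution still incurs the fine and gives up units whose private return 0.7750 is below 1).
Deviating from 31 to 0 saves 31 hours but forfeits the deviator's share of the drop in the shared-notes effort: 3.1/4 × 31 = 24.02.
So the deviation gain is 31 − 24.02 = 6.98, and the fine must be at least 6.98 hours to wipe it out.

6.98 hours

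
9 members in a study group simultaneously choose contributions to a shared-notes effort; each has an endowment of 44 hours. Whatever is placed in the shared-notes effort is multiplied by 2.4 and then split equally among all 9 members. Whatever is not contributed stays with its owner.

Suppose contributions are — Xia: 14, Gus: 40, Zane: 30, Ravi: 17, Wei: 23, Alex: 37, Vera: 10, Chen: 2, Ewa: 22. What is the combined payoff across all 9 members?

669.00 hours

Total contributed: 14 + 40 + 30 + 17 + 23 + 37 + 10 + 2 + 22 = 195; total kept: 9 × 44 − 195 = 201.
The shared-notes effort pays out 2.4 × 195 = 468.00 in aggregate.
Group total = 201 + 468.00 = 669.00.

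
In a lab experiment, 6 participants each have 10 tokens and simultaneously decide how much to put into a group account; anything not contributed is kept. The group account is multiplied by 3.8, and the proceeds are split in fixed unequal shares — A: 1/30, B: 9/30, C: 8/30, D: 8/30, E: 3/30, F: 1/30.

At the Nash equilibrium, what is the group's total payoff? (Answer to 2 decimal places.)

144.00 tokens

A player with share s gets back 3.8·s per unit contributed, so full contribution is dominant for anyone with s > 1/3.8 = 0.2632 and zero contribution is dominant for anyone below.
B, C and D are above the threshold, contributing 10 each; the remaining 3 contribute 0. Total contributed: 30.
The group account pays out 3.8 × 30 = 114.00 in total (split across the unequal shares, but the aggregate is all that matters for the group sum).
The 3 free-riders keep 10 each, adding 30. Group total = 30 + 114.00 = 144.00.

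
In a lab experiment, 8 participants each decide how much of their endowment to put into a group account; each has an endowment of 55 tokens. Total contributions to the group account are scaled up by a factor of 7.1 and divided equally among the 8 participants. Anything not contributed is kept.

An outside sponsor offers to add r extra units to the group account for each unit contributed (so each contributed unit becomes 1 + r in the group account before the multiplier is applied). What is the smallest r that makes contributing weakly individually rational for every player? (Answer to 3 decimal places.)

0.127

With matching at rate r, one contributed unit becomes (1 + r) in the group account and returns 7.1 × (1 + r) / 8 to the contributor.
Setting this equal to 1: 1 + r = 8/7.1 = 1.1268.
So the minimum matching rate is r = 1.1268 − 1 = 0.127.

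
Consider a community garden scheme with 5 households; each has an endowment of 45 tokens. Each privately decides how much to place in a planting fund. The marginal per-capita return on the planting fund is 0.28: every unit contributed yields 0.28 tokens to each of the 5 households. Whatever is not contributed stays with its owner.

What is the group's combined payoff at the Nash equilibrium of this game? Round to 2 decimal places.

225.00 tokens

The private return per contributed unit is 0.28 < 1, so contributing 0 is dominant for every player. At the Nash equilibrium everyone keeps their 45, and the group total is 5 × 45 = 225.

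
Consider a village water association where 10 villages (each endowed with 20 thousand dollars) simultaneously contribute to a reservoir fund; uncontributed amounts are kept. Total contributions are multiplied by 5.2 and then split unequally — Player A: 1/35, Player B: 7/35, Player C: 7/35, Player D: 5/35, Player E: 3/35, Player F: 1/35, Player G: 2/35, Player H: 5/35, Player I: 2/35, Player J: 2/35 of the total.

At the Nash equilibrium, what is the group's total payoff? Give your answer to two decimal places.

Player j's private return per contributed unit is 5.2 × (j's share). Contributing is weakly dominant for j when that share is at least 1/5.2 = 0.1923, and contributing 0 is dominant otherwise.
Player B and Player C clear that bar, contributing 20 each; the remaining 8 contribute 0. Total contributed: 40.
The reservoir fund pays out 5.2 × 40 = 208.00 in total (split across the unequal shares, but the aggregate is all that matters for the group sum).
The 8 free-riders keep 20 each, adding 160. Group total = 160 + 208.00 = 368.00.

368.00 thousand dollars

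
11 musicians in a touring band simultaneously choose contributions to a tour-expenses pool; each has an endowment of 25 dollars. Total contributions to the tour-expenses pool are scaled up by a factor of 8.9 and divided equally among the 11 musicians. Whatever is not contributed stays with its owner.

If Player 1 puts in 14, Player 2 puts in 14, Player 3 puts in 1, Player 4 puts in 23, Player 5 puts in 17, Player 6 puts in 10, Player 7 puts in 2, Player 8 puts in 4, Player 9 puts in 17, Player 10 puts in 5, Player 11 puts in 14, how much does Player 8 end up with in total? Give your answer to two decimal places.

118.90 dollars

Total contributed: 14 + 14 + 1 + 23 + 17 + 10 + 2 + 4 + 17 + 5 + 14 = 121.
Each receives 8.9 × 121 / 11 = 97.90 from the tour-expenses pool.
Player 8 keeps 25 − 4 = 21, so Player 8's payoff is 21 + 97.90 = 118.90.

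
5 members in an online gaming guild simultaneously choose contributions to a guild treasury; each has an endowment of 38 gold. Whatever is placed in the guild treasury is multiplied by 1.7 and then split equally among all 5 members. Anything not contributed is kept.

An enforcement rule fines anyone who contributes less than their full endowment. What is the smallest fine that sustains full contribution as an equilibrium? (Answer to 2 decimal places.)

25.08 gold

Given the others contribute fully, the best deviation is to contribute 0 (any partial contribution still incurs the fine and gives up units whose private return 0.3400 is below 1).
Deviating from 38 to 0 saves 38 gold but forfeits the deviator's share of the drop in the guild treasury: 1.7/5 × 38 = 12.92.
So the deviation gain is 38 − 12.92 = 25.08, and the fine must be at least 25.08 gold to wipe it out.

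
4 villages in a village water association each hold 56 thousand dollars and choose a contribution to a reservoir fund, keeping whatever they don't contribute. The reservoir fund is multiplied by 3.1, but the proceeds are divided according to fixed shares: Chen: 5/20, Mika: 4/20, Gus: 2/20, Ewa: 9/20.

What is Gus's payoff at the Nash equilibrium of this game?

Player j's private return per contributed unit is 3.1 × (j's share). Contributing is weakly dominant for j when that share is at least 1/3.1 = 0.3226, and contributing 0 is dominant otherwise.
The only share above 0.3226 is Ewa's 9/20, contributing 56; the remaining 3 contribute 0. Total contributed: 56.
Gus keeps 56 and receives 3.1 × 56 × 2/20 = 17.36 from the reservoir fund, for a payoff of 73.36.

73.36 thousand dollars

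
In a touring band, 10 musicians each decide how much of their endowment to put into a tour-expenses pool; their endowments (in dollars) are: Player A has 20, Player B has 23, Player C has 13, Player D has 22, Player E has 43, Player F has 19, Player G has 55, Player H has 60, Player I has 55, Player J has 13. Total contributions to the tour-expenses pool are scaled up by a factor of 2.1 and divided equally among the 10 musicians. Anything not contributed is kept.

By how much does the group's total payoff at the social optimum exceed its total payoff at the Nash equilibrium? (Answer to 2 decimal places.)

The private return per contributed unit is 2.1/10 = 0.2100 < 1 for every player regardless of endowment, so the Nash equilibrium is zero contribution and the group total is Σ E_j = 20 + 23 + 13 + 22 + 43 + 19 + 55 + 60 + 55 + 13 = 323.
Each contributed unit returns 2.100 to the group, so the social optimum is full contribution by everyone: group total = 2.100 × 323 = 678.30.
Efficiency loss = (2.100 − 1) × 323 = 355.30.

355.30 dollars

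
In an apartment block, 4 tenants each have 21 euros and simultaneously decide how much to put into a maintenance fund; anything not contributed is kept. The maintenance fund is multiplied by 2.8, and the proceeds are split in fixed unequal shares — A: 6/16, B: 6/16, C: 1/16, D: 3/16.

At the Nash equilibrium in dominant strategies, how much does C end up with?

For player j, contributing a unit is worthwhile iff 2.8 × (j's share) ≥ 1, i.e. iff j's share is at least 0.3571.
A and B are above the threshold, contributing 21 each; the remaining 2 contribute 0. Total contributed: 42.
C keeps 21 and receives 2.8 × 42 × 1/16 = 7.35 from the maintenance fund, for a payoff of 28.35.

28.35 euros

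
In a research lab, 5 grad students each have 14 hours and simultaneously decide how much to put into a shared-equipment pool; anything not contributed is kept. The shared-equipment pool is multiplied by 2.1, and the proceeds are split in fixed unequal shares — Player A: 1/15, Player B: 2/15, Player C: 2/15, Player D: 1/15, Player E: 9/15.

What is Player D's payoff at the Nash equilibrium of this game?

Player j's private return per contributed unit is 2.1 × (j's share). Contributing is weakly dominant for j when that share is at least 1/2.1 = 0.4762, and contributing 0 is dominant otherwise.
The only share above 0.4762 is Player E's 9/15, contributing 14; the remaining 4 contribute 0. Total contributed: 14.
Player D keeps 14 and receives 2.1 × 14 × 1/15 = 1.96 from the shared-equipment pool, for a payoff of 15.96.

15.96 hours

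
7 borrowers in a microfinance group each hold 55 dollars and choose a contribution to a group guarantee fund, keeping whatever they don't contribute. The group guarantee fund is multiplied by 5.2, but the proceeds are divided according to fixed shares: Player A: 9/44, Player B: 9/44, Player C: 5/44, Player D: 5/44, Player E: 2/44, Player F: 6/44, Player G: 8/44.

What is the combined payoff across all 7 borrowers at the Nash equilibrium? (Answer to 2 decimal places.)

Each unit j contributes comes back to j as 5.2 × (j's share), so j prefers to contribute only if that share exceeds 1/5.2 = 0.1923; otherwise keeping the unit dominates.
Player A and Player B are above the threshold, contributing 55 each; the remaining 5 contribute 0. Total contributed: 110.
The group guarantee fund pays out 5.2 × 110 = 572.00 in total (split across the unequal shares, but the aggregate is all that matters for the group sum).
The 5 free-riders keep 55 each, adding 275. Group total = 275 + 572.00 = 847.00.

847.00 dollars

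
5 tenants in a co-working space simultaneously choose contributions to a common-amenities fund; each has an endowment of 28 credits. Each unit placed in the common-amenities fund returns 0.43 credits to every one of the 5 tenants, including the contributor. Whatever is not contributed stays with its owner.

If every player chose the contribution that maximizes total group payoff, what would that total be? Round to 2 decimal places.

301.00 credits

Each contributed unit returns 2.150 to the group as a whole (0.43 to each of 5 players), which exceeds 1, so the social optimum is full contribution: group total = 2.150 × 140 = 301.00.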